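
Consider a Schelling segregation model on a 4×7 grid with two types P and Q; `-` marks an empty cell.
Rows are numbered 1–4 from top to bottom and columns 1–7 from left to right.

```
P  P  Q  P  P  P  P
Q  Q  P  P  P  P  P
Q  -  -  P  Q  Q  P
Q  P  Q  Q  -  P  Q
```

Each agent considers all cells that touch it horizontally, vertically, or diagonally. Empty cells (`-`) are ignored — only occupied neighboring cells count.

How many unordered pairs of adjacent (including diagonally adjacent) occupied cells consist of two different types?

26

Scan each occupied cell's neighbors to the right and below (and the two forward diagonals) so each pair is counted once.
From row 1: 8 unlike of 25 pairs (running 8/25).
From row 2: 7 unlike of 19 pairs (running 15/44).
From row 3: 8 unlike of 13 pairs (running 23/57).
From row 4: 3 unlike of 4 pairs (running 26/61).
Total adjacent occupied pairs: 61; unlike-type pairs: 26.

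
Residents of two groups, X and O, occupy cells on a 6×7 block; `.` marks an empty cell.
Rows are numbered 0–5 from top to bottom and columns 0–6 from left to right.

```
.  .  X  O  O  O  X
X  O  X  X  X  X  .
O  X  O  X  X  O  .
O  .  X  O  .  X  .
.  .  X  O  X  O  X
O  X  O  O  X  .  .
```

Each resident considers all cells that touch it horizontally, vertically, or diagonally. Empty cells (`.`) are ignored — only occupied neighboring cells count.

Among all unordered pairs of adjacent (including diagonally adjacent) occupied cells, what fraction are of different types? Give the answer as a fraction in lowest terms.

15/26

Scan each occupied cell's neighbors to the right and below (and the two forward diagonals) so each pair is counted once.
Row 0: X(0,2)–O(0,3)≠ X(0,2)–X(1,2)= X(0,2)–X(1,3)= X(0,2)–O(1,1)≠ O(0,3)–O(0,4)= O(0,3)–X(1,3)≠ O(0,3)–X(1,4)≠ O(0,3)–X(1,2)≠ O(0,4)–O(0,5)= O(0,4)–X(1,4)≠ O(0,4)–X(1,5)≠ O(0,4)–X(1,3)≠ O(0,5)–X(0,6)≠ O(0,5)–X(1,5)≠ O(0,5)–X(1,4)≠ X(0,6)–X(1,5)=  → 11/16 unlike.
Row 1: X(1,0)–O(1,1)≠ X(1,0)–O(2,0)≠ X(1,0)–X(2,1)= O(1,1)–X(1,2)≠ O(1,1)–X(2,1)≠ O(1,1)–O(2,2)= O(1,1)–O(2,0)= X(1,2)–X(1,3)= X(1,2)–O(2,2)≠ X(1,2)–X(2,3)= X(1,2)–X(2,1)= X(1,3)–X(1,4)= X(1,3)–X(2,3)= X(1,3)–X(2,4)= X(1,3)–O(2,2)≠ X(1,4)–X(1,5)= X(1,4)–X(2,4)= X(1,4)–O(2,5)≠ X(1,4)–X(2,3)= X(1,5)–O(2,5)≠ X(1,5)–X(2,4)=  → 8/21 unlike.
Row 2: O(2,0)–X(2,1)≠ O(2,0)–O(3,0)= X(2,1)–O(2,2)≠ X(2,1)–X(3,2)= X(2,1)–O(3,0)≠ O(2,2)–X(2,3)≠ O(2,2)–X(3,2)≠ O(2,2)–O(3,3)= X(2,3)–X(2,4)= X(2,3)–O(3,3)≠ X(2,3)–X(3,2)= X(2,4)–O(2,5)≠ X(2,4)–X(3,5)= X(2,4)–O(3,3)≠ O(2,5)–X(3,5)≠  → 9/15 unlike.
Row 3: X(3,2)–O(3,3)≠ X(3,2)–X(4,2)= X(3,2)–O(4,3)≠ O(3,3)–O(4,3)= O(3,3)–X(4,4)≠ O(3,3)–X(4,2)≠ X(3,5)–O(4,5)≠ X(3,5)–X(4,6)= X(3,5)–X(4,4)=  → 5/9 unlike.
Row 4: X(4,2)–O(4,3)≠ X(4,2)–O(5,2)≠ X(4,2)–O(5,3)≠ X(4,2)–X(5,1)= O(4,3)–X(4,4)≠ O(4,3)–O(5,3)= O(4,3)–X(5,4)≠ O(4,3)–O(5,2)= X(4,4)–O(4,5)≠ X(4,4)–X(5,4)= X(4,4)–O(5,3)≠ O(4,5)–X(4,6)≠ O(4,5)–X(5,4)≠  → 9/13 unlike.
Row 5: O(5,0)–X(5,1)≠ X(5,1)–O(5,2)≠ O(5,2)–O(5,3)= O(5,3)–X(5,4)≠  → 3/4 unlike.
Total adjacent occupied pairs: 78; unlike-type pairs: 45.
45/78 reduces to 15/26.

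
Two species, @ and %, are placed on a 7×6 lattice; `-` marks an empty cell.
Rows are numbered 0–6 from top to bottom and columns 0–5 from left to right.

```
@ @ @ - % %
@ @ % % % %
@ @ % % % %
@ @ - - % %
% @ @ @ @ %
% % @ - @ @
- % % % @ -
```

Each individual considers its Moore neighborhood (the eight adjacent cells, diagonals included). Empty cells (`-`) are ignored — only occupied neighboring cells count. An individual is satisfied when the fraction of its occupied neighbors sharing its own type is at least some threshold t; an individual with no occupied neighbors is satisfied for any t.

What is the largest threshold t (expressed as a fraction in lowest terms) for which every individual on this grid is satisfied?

(0,0)@ 3/3
(0,1)@ 4/5
(0,2)@ 2/4
(0,4)% 4/4
(0,5)% 3/3
(1,0)@ 5/5
(1,1)@ 6/8
(1,2)% 3/7
(1,3)% 6/7
(1,4)% 7/7
(1,5)% 5/5
(2,0)@ 5/5
(2,1)@ 5/7
(2,2)% 3/6
(2,3)% 6/6
(2,4)% 7/7
(2,5)% 5/5
(3,0)@ 4/5
(3,1)@ 5/7
(3,4)% 5/7
(3,5)% 4/5
(4,0)% 2/5
(4,1)@ 4/7
(4,2)@ 4/5
(4,3)@ 4/5
(4,4)@ 3/6
(4,5)% 2/5
(5,0)% 3/4
(5,1)% 4/7
(5,2)@ 3/7
(5,4)@ 4/6
(5,5)@ 3/4
(6,1)% 3/4
(6,2)% 3/4
(6,3)% 1/4
(6,4)@ 2/3
The smallest same-type fraction is 1/4 at (6,3), which reduces to 1/4. Any threshold above that leaves this individual unsatisfied.

1/4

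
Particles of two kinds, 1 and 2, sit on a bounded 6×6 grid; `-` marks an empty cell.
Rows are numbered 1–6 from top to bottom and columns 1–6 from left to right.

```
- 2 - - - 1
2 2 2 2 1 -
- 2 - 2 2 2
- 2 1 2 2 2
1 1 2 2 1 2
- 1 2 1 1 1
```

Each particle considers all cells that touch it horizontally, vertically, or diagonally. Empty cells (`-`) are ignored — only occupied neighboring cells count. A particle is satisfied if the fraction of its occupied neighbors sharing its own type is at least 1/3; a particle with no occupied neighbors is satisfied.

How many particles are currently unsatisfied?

Row 1: (1,2)2 3/3 satisfied · (1,6)1 1/1 satisfied
Row 2: (2,1)2 3/3 satisfied · (2,2)2 4/4 satisfied · (2,3)2 5/5 satisfied · (2,4)2 3/4 satisfied · (2,5)1 1/5 not
Row 3: (3,2)2 4/5 satisfied · (3,4)2 5/7 satisfied · (3,5)2 6/7 satisfied · (3,6)2 3/4 satisfied
Row 4: (4,2)2 2/5 satisfied · (4,3)1 1/7 not · (4,4)2 5/7 satisfied · (4,5)2 7/8 satisfied · (4,6)2 4/5 satisfied
Row 5: (5,1)1 2/3 satisfied · (5,2)1 3/6 satisfied · (5,3)2 4/8 satisfied · (5,4)2 4/8 satisfied · (5,5)1 3/8 satisfied · (5,6)2 2/5 satisfied
Row 6: (6,2)1 2/4 satisfied · (6,3)2 2/5 satisfied · (6,4)1 2/5 satisfied · (6,5)1 3/5 satisfied · (6,6)1 2/3 satisfied
Unsatisfied: (2,5), (4,3) — 2 in total.

2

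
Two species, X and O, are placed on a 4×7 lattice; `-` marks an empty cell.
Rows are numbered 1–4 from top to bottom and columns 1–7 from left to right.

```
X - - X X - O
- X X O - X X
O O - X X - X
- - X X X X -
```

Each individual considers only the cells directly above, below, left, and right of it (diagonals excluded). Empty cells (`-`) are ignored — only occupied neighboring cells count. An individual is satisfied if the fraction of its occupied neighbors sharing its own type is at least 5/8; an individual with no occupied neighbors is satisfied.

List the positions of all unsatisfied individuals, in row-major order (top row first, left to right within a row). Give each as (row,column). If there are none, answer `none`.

Row 1: (1,1)X 0/0 satisfied · (1,4)X 1/2 not · (1,5)X 1/1 satisfied · (1,7)O 0/1 not
Row 2: (2,2)X 1/2 not · (2,3)X 1/2 not · (2,4)O 0/3 not · (2,6)X 1/1 satisfied · (2,7)X 2/3 satisfied
Row 3: (3,1)O 1/1 satisfied · (3,2)O 1/2 not · (3,4)X 2/3 satisfied · (3,5)X 2/2 satisfied · (3,7)X 1/1 satisfied
Row 4: (4,3)X 1/1 satisfied · (4,4)X 3/3 satisfied · (4,5)X 3/3 satisfied · (4,6)X 1/1 satisfied

(1,4), (1,7), (2,2), (2,3), (2,4), (3,2)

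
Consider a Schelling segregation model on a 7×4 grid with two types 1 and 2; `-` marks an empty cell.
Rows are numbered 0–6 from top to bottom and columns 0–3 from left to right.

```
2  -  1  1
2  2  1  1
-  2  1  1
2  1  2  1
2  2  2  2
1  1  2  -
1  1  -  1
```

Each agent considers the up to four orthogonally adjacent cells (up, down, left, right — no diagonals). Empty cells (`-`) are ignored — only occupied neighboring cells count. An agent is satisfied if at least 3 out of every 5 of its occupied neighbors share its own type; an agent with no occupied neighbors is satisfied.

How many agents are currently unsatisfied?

Row 0: (0,0)2 1/1 satisfied · (0,2)1 2/2 satisfied · (0,3)1 2/2 satisfied
Row 1: (1,0)2 2/2 satisfied · (1,1)2 2/3 satisfied · (1,2)1 3/4 satisfied · (1,3)1 3/3 satisfied
Row 2: (2,1)2 1/3 not · (2,2)1 2/4 not · (2,3)1 3/3 satisfied
Row 3: (3,0)2 1/2 not · (3,1)1 0/4 not · (3,2)2 1/4 not · (3,3)1 1/3 not
Row 4: (4,0)2 2/3 satisfied · (4,1)2 2/4 not · (4,2)2 4/4 satisfied · (4,3)2 1/2 not
Row 5: (5,0)1 2/3 satisfied · (5,1)1 2/4 not · (5,2)2 1/2 not
Row 6: (6,0)1 2/2 satisfied · (6,1)1 2/2 satisfied · (6,3)1 0/0 satisfied
Unsatisfied: (2,1), (2,2), (3,0), (3,1), (3,2), (3,3), (4,1), (4,3), (5,1), (5,2) — 10 in total.

10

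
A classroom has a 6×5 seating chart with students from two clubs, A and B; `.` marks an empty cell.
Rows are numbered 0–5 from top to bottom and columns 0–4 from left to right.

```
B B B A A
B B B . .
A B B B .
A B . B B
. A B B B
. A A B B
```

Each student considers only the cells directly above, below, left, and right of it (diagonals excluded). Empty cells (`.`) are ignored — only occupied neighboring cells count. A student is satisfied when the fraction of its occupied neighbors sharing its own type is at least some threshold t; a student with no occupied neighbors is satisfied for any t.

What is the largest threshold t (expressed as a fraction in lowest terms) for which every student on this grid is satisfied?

1/3

(0,0)B 2/2
(0,1)B 3/3
(0,2)B 2/3
(0,3)A 1/2
(0,4)A 1/1
(1,0)B 2/3
(1,1)B 4/4
(1,2)B 3/3
(2,0)A 1/3
(2,1)B 3/4
(2,2)B 3/3
(2,3)B 2/2
(3,0)A 1/2
(3,1)B 1/3
(3,3)B 3/3
(3,4)B 2/2
(4,1)A 1/3
(4,2)B 1/3
(4,3)B 4/4
(4,4)B 3/3
(5,1)A 2/2
(5,2)A 1/3
(5,3)B 2/3
(5,4)B 2/2
The smallest same-type fraction is 1/3 at (2,0), which reduces to 1/3. Any threshold above that leaves this student unsatisfied.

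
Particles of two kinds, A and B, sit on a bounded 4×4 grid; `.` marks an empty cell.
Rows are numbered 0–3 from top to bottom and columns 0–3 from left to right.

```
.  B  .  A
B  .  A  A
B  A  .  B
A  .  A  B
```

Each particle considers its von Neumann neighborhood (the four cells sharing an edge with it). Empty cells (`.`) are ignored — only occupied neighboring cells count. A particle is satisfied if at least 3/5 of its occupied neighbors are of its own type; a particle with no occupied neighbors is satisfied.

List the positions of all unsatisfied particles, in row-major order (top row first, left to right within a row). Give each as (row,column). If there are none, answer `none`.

(2,0), (2,1), (2,3), (3,0), (3,2), (3,3)

(0,1)B 0/0 ok
(0,3)A 1/1 ok
(1,0)B 1/1 ok
(1,2)A 1/1 ok
(1,3)A 2/3 ok
(2,0)B 1/3 unhappy
(2,1)A 0/1 unhappy
(2,3)B 1/2 unhappy
(3,0)A 0/1 unhappy
(3,2)A 0/1 unhappy
(3,3)B 1/2 unhappy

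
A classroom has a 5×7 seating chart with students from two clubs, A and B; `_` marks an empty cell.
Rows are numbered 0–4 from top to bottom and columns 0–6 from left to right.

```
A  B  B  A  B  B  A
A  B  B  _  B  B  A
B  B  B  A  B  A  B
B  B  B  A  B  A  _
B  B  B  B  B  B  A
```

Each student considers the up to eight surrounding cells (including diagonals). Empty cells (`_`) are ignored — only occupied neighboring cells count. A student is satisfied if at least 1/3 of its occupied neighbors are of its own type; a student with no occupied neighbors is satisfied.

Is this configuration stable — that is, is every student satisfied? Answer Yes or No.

Row 0: (0,0)A 1/3 ok · (0,1)B 3/5 ok · (0,2)B 3/4 ok · (0,3)A 0/4 unhappy · (0,4)B 3/4 ok · (0,5)B 3/5 ok · (0,6)A 1/3 ok
Row 1: (1,0)A 1/5 unhappy · (1,1)B 6/8 ok · (1,2)B 5/7 ok · (1,4)B 4/7 ok · (1,5)B 5/8 ok · (1,6)A 2/5 ok
Row 2: (2,0)B 4/5 ok · (2,1)B 7/8 ok · (2,2)B 5/7 ok · (2,3)A 1/7 unhappy · (2,4)B 3/7 ok · (2,5)A 2/7 unhappy · (2,6)B 1/4 unhappy
Row 3: (3,0)B 5/5 ok · (3,1)B 8/8 ok · (3,2)B 6/8 ok · (3,3)A 1/8 unhappy · (3,4)B 4/8 ok · (3,5)A 2/7 unhappy
Row 4: (4,0)B 3/3 ok · (4,1)B 5/5 ok · (4,2)B 4/5 ok · (4,3)B 4/5 ok · (4,4)B 3/5 ok · (4,5)B 2/4 ok · (4,6)A 1/2 ok
For instance (0,3) has only 0/4 same-type neighbors, below 1/3.

No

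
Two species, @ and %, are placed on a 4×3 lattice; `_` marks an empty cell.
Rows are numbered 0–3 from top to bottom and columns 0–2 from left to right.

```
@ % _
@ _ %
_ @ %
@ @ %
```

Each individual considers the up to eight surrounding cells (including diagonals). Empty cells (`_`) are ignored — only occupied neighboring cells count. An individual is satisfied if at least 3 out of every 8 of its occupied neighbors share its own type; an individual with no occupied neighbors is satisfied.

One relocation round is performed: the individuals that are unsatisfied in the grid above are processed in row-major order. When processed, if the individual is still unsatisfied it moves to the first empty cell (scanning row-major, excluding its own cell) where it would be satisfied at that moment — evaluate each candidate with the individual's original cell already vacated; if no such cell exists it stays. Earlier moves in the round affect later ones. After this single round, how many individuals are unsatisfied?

Initially unsatisfied (in order): (0,1), (3,2).
  (0,1) → (0,2).
  (3,2) → (0,1).
Resulting grid:
@ % %
@ _ %
_ @ %
@ @ _
Unsatisfied now: (2,2).

1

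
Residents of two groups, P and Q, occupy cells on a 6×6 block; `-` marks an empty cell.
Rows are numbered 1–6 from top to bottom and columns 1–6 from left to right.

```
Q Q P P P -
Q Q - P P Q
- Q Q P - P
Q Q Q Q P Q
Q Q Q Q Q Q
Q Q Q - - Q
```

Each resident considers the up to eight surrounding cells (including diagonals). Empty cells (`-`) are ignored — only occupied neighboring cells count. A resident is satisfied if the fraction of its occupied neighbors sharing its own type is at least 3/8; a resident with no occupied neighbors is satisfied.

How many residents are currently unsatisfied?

Row 1: (1,1)Q 3/3 satisfied · (1,2)Q 3/4 satisfied · (1,3)P 2/4 satisfied · (1,4)P 4/4 satisfied · (1,5)P 3/4 satisfied
Row 2: (2,1)Q 4/4 satisfied · (2,2)Q 5/6 satisfied · (2,4)P 5/6 satisfied · (2,5)P 5/6 satisfied · (2,6)Q 0/3 not
Row 3: (3,2)Q 6/6 satisfied · (3,3)Q 5/7 satisfied · (3,4)P 3/6 satisfied · (3,6)P 2/4 satisfied
Row 4: (4,1)Q 4/4 satisfied · (4,2)Q 7/7 satisfied · (4,3)Q 7/8 satisfied · (4,4)Q 5/7 satisfied · (4,5)P 2/7 not · (4,6)Q 2/4 satisfied
Row 5: (5,1)Q 5/5 satisfied · (5,2)Q 8/8 satisfied · (5,3)Q 7/7 satisfied · (5,4)Q 5/6 satisfied · (5,5)Q 5/6 satisfied · (5,6)Q 3/4 satisfied
Row 6: (6,1)Q 3/3 satisfied · (6,2)Q 5/5 satisfied · (6,3)Q 4/4 satisfied · (6,6)Q 2/2 satisfied
Unsatisfied: (2,6), (4,5) — 2 in total.

2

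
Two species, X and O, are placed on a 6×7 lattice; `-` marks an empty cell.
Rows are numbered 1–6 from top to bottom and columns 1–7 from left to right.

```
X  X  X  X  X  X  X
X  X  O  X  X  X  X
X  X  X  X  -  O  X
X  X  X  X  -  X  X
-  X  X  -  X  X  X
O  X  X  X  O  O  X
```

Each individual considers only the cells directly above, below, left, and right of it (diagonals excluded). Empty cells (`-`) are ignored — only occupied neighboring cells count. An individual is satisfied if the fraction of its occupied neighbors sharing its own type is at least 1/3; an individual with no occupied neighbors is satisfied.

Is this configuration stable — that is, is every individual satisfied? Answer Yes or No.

Row 1: (1,1)X 2/2 ✓ · (1,2)X 3/3 ✓ · (1,3)X 2/3 ✓ · (1,4)X 3/3 ✓ · (1,5)X 3/3 ✓ · (1,6)X 3/3 ✓ · (1,7)X 2/2 ✓
Row 2: (2,1)X 3/3 ✓ · (2,2)X 3/4 ✓ · (2,3)O 0/4 ✗ · (2,4)X 3/4 ✓ · (2,5)X 3/3 ✓ · (2,6)X 3/4 ✓ · (2,7)X 3/3 ✓
Row 3: (3,1)X 3/3 ✓ · (3,2)X 4/4 ✓ · (3,3)X 3/4 ✓ · (3,4)X 3/3 ✓ · (3,6)O 0/3 ✗ · (3,7)X 2/3 ✓
Row 4: (4,1)X 2/2 ✓ · (4,2)X 4/4 ✓ · (4,3)X 4/4 ✓ · (4,4)X 2/2 ✓ · (4,6)X 2/3 ✓ · (4,7)X 3/3 ✓
Row 5: (5,2)X 3/3 ✓ · (5,3)X 3/3 ✓ · (5,5)X 1/2 ✓ · (5,6)X 3/4 ✓ · (5,7)X 3/3 ✓
Row 6: (6,1)O 0/1 ✗ · (6,2)X 2/3 ✓ · (6,3)X 3/3 ✓ · (6,4)X 1/2 ✓ · (6,5)O 1/3 ✓ · (6,6)O 1/3 ✓ · (6,7)X 1/2 ✓
For instance (2,3) has only 0/4 same-type neighbors, below 1/3.

No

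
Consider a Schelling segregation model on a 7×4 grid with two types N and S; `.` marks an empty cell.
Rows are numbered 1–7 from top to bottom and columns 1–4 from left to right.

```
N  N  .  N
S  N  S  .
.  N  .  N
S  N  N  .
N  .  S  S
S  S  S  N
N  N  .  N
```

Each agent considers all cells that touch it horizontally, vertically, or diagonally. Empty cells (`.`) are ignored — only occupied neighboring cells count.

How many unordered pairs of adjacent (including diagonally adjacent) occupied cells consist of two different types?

Scan each occupied cell's neighbors to the right and below (and the two forward diagonals) so each pair is counted once.
From row 1: 4 unlike of 7 pairs (running 4/7).
From row 2: 5 unlike of 6 pairs (running 9/13).
From row 3: 1 unlike of 4 pairs (running 10/17).
From row 4: 5 unlike of 7 pairs (running 15/24).
From row 5: 4 unlike of 8 pairs (running 19/32).
From row 6: 7 unlike of 10 pairs (running 26/42).
From row 7: 0 unlike of 1 pairs (running 26/43).
Total adjacent occupied pairs: 43; unlike-type pairs: 26.

26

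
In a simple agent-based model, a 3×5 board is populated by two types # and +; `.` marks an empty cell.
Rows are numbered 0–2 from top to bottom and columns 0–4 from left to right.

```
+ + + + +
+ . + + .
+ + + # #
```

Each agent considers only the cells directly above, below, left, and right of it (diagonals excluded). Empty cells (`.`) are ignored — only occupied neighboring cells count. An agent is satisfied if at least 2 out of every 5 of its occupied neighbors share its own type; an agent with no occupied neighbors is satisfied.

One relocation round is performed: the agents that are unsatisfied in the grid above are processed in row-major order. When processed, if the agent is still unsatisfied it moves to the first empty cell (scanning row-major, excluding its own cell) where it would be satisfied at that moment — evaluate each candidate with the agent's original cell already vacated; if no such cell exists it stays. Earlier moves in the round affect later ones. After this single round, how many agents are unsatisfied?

1

Initially unsatisfied (in order): (2,3).
  (2,3): no empty cell satisfies it; stays.
Resulting grid:
+ + + + +
+ . + + .
+ + + # #
Unsatisfied now: (2,3).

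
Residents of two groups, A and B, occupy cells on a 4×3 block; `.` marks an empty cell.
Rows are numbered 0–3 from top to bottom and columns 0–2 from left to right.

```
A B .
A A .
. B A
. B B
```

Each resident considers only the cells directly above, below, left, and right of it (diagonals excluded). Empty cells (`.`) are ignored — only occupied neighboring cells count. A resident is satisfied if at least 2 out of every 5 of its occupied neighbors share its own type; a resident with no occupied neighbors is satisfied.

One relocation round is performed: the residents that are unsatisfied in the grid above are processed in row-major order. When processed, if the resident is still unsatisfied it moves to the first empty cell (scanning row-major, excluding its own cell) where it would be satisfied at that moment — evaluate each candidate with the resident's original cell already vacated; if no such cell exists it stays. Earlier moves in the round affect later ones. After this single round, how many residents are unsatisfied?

1

Initially unsatisfied (in order): (0,1), (1,1), (2,1), (2,2).
  (0,1) → (0,2).
  (1,1): now satisfied by earlier moves; stays.
  (2,1) → (3,0).
  (2,2) → (0,1).
Resulting grid:
A A B
A A .
. . .
B B B
Unsatisfied now: (0,2).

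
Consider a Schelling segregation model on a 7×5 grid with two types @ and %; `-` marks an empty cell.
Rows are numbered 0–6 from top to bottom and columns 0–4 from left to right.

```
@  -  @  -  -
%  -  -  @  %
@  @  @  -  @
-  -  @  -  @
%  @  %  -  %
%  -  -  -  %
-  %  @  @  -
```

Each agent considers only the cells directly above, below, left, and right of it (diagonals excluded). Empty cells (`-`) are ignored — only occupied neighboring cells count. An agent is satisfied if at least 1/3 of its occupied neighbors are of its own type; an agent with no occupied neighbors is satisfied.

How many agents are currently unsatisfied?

(0,0)@ 0/1 unhappy
(0,2)@ 0/0 ok
(1,0)% 0/2 unhappy
(1,3)@ 0/1 unhappy
(1,4)% 0/2 unhappy
(2,0)@ 1/2 ok
(2,1)@ 2/2 ok
(2,2)@ 2/2 ok
(2,4)@ 1/2 ok
(3,2)@ 1/2 ok
(3,4)@ 1/2 ok
(4,0)% 1/2 ok
(4,1)@ 0/2 unhappy
(4,2)% 0/2 unhappy
(4,4)% 1/2 ok
(5,0)% 1/1 ok
(5,4)% 1/1 ok
(6,1)% 0/1 unhappy
(6,2)@ 1/2 ok
(6,3)@ 1/1 ok
Unsatisfied: (0,0), (1,0), (1,3), (1,4), (4,1), (4,2), (6,1) — 7 in total.

7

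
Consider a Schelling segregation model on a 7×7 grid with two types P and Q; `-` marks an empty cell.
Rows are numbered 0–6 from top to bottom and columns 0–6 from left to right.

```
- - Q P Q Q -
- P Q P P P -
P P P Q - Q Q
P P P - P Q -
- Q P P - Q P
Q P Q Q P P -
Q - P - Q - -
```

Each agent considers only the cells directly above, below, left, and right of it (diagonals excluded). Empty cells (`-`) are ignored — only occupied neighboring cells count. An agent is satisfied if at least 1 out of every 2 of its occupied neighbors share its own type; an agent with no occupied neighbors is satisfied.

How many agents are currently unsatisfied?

15

(0,2)Q 1/2 satisfied
(0,3)P 1/3 not
(0,4)Q 1/3 not
(0,5)Q 1/2 satisfied
(1,1)P 1/2 satisfied
(1,2)Q 1/4 not
(1,3)P 2/4 satisfied
(1,4)P 2/3 satisfied
(1,5)P 1/3 not
(2,0)P 2/2 satisfied
(2,1)P 4/4 satisfied
(2,2)P 2/4 satisfied
(2,3)Q 0/2 not
(2,5)Q 2/3 satisfied
(2,6)Q 1/1 satisfied
(3,0)P 2/2 satisfied
(3,1)P 3/4 satisfied
(3,2)P 3/3 satisfied
(3,4)P 0/1 not
(3,5)Q 2/3 satisfied
(4,1)Q 0/3 not
(4,2)P 2/4 satisfied
(4,3)P 1/2 satisfied
(4,5)Q 1/3 not
(4,6)P 0/1 not
(5,0)Q 1/2 satisfied
(5,1)P 0/3 not
(5,2)Q 1/4 not
(5,3)Q 1/3 not
(5,4)P 1/3 not
(5,5)P 1/2 satisfied
(6,0)Q 1/1 satisfied
(6,2)P 0/1 not
(6,4)Q 0/1 not
Unsatisfied: (0,3), (0,4), (1,2), (1,5), (2,3), (3,4), (4,1), (4,5), (4,6), (5,1), (5,2), (5,3), (5,4), (6,2), (6,4) — 15 in total.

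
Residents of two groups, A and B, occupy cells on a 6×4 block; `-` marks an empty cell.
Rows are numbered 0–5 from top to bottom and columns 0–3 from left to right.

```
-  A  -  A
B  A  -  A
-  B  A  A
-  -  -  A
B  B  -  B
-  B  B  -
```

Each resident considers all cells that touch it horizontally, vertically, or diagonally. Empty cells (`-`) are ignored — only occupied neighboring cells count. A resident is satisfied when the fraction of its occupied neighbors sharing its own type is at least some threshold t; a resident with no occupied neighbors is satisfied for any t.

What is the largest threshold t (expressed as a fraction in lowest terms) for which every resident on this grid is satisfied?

Row 0: (0,1)A 1/2 · (0,3)A 1/1
Row 1: (1,0)B 1/3 · (1,1)A 2/4 · (1,3)A 3/3
Row 2: (2,1)B 1/3 · (2,2)A 4/5 · (2,3)A 3/3
Row 3: (3,3)A 2/3
Row 4: (4,0)B 2/2 · (4,1)B 3/3 · (4,3)B 1/2
Row 5: (5,1)B 3/3 · (5,2)B 3/3
The smallest same-type fraction is 1/3 at (1,0), which reduces to 1/3. Any threshold above that leaves this resident unsatisfied.

1/3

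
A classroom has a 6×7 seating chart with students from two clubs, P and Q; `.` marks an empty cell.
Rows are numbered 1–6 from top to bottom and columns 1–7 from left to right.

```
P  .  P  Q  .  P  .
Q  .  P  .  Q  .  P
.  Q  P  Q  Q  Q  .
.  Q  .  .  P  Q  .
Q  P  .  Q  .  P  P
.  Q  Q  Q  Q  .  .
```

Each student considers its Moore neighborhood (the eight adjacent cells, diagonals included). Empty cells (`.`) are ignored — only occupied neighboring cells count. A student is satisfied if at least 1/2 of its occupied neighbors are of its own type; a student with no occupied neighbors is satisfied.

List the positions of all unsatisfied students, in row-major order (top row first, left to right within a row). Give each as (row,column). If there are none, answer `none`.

(1,1), (1,4), (2,3), (3,3), (3,4), (4,5), (4,6), (5,2)

Row 1: (1,1)P 0/1 ✗ · (1,3)P 1/2 ✓ · (1,4)Q 1/3 ✗ · (1,6)P 1/2 ✓
Row 2: (2,1)Q 1/2 ✓ · (2,3)P 2/5 ✗ · (2,5)Q 4/5 ✓ · (2,7)P 1/2 ✓
Row 3: (3,2)Q 2/4 ✓ · (3,3)P 1/4 ✗ · (3,4)Q 2/5 ✗ · (3,5)Q 4/5 ✓ · (3,6)Q 3/5 ✓
Row 4: (4,2)Q 2/4 ✓ · (4,5)P 1/6 ✗ · (4,6)Q 2/5 ✗
Row 5: (5,1)Q 2/3 ✓ · (5,2)P 0/4 ✗ · (5,4)Q 3/4 ✓ · (5,6)P 2/4 ✓ · (5,7)P 1/2 ✓
Row 6: (6,2)Q 2/3 ✓ · (6,3)Q 3/4 ✓ · (6,4)Q 3/3 ✓ · (6,5)Q 2/3 ✓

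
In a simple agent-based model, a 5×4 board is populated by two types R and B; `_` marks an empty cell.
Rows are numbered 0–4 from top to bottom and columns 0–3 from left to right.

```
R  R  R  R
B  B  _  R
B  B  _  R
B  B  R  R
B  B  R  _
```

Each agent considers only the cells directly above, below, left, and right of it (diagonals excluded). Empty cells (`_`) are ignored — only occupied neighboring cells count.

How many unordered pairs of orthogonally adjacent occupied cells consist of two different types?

4

Scan each occupied cell's neighbors to the right and below so each pair is counted once.
From row 0: 2 unlike of 6 pairs (running 2/6).
From row 1: 0 unlike of 4 pairs (running 2/10).
From row 2: 0 unlike of 4 pairs (running 2/14).
From row 3: 1 unlike of 6 pairs (running 3/20).
From row 4: 1 unlike of 2 pairs (running 4/22).
Total adjacent occupied pairs: 22; unlike-type pairs: 4.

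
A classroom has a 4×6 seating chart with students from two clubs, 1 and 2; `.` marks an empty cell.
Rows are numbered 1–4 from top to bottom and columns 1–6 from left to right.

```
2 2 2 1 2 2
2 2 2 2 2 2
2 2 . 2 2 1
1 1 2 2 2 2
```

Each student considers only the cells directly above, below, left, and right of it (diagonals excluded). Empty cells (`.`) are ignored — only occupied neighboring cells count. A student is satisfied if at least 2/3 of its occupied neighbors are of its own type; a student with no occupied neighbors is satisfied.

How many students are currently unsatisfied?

(1,1)2 2/2 ✓
(1,2)2 3/3 ✓
(1,3)2 2/3 ✓
(1,4)1 0/3 ✗
(1,5)2 2/3 ✓
(1,6)2 2/2 ✓
(2,1)2 3/3 ✓
(2,2)2 4/4 ✓
(2,3)2 3/3 ✓
(2,4)2 3/4 ✓
(2,5)2 4/4 ✓
(2,6)2 2/3 ✓
(3,1)2 2/3 ✓
(3,2)2 2/3 ✓
(3,4)2 3/3 ✓
(3,5)2 3/4 ✓
(3,6)1 0/3 ✗
(4,1)1 1/2 ✗
(4,2)1 1/3 ✗
(4,3)2 1/2 ✗
(4,4)2 3/3 ✓
(4,5)2 3/3 ✓
(4,6)2 1/2 ✗
Unsatisfied: (1,4), (3,6), (4,1), (4,2), (4,3), (4,6) — 6 in total.

6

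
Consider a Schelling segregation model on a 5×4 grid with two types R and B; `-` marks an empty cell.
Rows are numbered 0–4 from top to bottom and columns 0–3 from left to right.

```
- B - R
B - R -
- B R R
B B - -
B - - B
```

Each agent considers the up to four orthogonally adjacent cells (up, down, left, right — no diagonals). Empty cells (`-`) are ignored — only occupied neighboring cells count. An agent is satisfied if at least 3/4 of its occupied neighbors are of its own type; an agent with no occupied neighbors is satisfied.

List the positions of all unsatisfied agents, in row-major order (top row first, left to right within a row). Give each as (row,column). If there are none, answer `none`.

Row 0: (0,1)B 0/0 ✓ · (0,3)R 0/0 ✓
Row 1: (1,0)B 0/0 ✓ · (1,2)R 1/1 ✓
Row 2: (2,1)B 1/2 ✗ · (2,2)R 2/3 ✗ · (2,3)R 1/1 ✓
Row 3: (3,0)B 2/2 ✓ · (3,1)B 2/2 ✓
Row 4: (4,0)B 1/1 ✓ · (4,3)B 0/0 ✓

(2,1), (2,2)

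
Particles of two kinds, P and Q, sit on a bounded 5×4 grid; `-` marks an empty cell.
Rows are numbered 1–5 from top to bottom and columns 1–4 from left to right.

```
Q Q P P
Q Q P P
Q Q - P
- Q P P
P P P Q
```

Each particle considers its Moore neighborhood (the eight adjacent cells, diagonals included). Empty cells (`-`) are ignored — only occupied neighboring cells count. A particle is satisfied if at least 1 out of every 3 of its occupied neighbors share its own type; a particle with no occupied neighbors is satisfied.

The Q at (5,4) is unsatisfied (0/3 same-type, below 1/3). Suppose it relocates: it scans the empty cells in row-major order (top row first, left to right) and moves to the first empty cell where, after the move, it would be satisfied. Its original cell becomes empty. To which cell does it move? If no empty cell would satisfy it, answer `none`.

(3,3)

Vacating (5,4). Empty cells in order:
  (3,3): 3/8 same-type → satisfied — stop here.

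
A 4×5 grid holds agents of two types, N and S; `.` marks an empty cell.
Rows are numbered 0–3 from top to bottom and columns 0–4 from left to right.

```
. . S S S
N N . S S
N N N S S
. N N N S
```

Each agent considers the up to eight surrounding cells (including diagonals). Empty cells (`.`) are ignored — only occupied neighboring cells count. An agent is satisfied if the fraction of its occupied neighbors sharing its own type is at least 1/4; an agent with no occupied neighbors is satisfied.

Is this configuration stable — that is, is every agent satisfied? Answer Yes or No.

Yes

Row 0: (0,2)S 2/3 ✓ · (0,3)S 4/4 ✓ · (0,4)S 3/3 ✓
Row 1: (1,0)N 3/3 ✓ · (1,1)N 4/5 ✓ · (1,3)S 6/7 ✓ · (1,4)S 5/5 ✓
Row 2: (2,0)N 4/4 ✓ · (2,1)N 6/6 ✓ · (2,2)N 5/7 ✓ · (2,3)S 4/7 ✓ · (2,4)S 4/5 ✓
Row 3: (3,1)N 4/4 ✓ · (3,2)N 4/5 ✓ · (3,3)N 2/5 ✓ · (3,4)S 2/3 ✓
All meet the threshold, so the configuration is stable.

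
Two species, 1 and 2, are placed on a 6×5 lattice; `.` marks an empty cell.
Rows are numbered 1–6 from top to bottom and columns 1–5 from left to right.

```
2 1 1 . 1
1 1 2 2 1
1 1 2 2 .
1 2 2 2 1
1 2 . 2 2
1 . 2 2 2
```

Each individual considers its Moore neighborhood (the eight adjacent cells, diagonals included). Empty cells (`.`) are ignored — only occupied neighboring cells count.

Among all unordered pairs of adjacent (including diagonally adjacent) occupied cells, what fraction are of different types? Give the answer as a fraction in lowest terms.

25/67

Scan each occupied cell's neighbors to the right and below (and the two forward diagonals) so each pair is counted once.
From row 1: 7 unlike of 12 pairs (running 7/12).
From row 2: 5 unlike of 15 pairs (running 12/27).
From row 3: 5 unlike of 14 pairs (running 17/41).
From row 4: 6 unlike of 14 pairs (running 23/55).
From row 5: 2 unlike of 10 pairs (running 25/65).
From row 6: 0 unlike of 2 pairs (running 25/67).
Total adjacent occupied pairs: 67; unlike-type pairs: 25.
25/67 is already in lowest terms.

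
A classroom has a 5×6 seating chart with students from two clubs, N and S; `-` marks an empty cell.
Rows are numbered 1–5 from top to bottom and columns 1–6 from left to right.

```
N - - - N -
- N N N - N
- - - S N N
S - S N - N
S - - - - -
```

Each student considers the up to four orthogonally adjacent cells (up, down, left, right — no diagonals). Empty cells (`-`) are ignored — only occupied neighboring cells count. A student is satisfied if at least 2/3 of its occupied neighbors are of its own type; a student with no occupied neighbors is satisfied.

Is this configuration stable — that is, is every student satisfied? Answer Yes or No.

No

Row 1: (1,1)N 0/0 ✓ · (1,5)N 0/0 ✓
Row 2: (2,2)N 1/1 ✓ · (2,3)N 2/2 ✓ · (2,4)N 1/2 ✗ · (2,6)N 1/1 ✓
Row 3: (3,4)S 0/3 ✗ · (3,5)N 1/2 ✗ · (3,6)N 3/3 ✓
Row 4: (4,1)S 1/1 ✓ · (4,3)S 0/1 ✗ · (4,4)N 0/2 ✗ · (4,6)N 1/1 ✓
Row 5: (5,1)S 1/1 ✓
For instance (2,4) has only 1/2 same-type neighbors, below 2/3.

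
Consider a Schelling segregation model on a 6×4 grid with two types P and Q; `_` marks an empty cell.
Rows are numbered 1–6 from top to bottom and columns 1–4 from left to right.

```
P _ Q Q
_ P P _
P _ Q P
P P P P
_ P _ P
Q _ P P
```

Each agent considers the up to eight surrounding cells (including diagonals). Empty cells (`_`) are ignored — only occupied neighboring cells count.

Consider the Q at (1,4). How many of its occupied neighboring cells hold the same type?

1

Occupied neighbors of (1,4): (1,3)=Q, (2,3)=P.
Same type (Q): 1 of 2.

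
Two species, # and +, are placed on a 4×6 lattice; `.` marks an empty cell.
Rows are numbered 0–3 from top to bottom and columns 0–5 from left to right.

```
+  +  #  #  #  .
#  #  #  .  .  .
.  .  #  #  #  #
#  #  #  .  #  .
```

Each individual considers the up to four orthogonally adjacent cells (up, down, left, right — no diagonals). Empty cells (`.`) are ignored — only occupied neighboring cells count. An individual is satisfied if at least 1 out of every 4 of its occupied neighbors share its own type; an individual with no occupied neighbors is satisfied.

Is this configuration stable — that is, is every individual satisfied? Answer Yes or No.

Yes

(0,0)+ 1/2 ✓
(0,1)+ 1/3 ✓
(0,2)# 2/3 ✓
(0,3)# 2/2 ✓
(0,4)# 1/1 ✓
(1,0)# 1/2 ✓
(1,1)# 2/3 ✓
(1,2)# 3/3 ✓
(2,2)# 3/3 ✓
(2,3)# 2/2 ✓
(2,4)# 3/3 ✓
(2,5)# 1/1 ✓
(3,0)# 1/1 ✓
(3,1)# 2/2 ✓
(3,2)# 2/2 ✓
(3,4)# 1/1 ✓
All meet the threshold, so the configuration is stable.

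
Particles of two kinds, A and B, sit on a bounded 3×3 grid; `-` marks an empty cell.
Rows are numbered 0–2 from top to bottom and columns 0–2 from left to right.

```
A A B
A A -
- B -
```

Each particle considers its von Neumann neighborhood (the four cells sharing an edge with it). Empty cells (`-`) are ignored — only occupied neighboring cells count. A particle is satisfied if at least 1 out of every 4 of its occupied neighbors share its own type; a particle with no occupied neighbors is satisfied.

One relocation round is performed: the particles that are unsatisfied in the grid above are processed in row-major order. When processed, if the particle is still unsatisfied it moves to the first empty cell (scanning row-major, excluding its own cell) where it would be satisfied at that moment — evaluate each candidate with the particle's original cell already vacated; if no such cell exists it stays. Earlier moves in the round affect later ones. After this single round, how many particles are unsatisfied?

Initially unsatisfied (in order): (0,2), (2,1).
  (0,2) → (2,0).
  (2,1): now satisfied by earlier moves; stays.
Resulting grid:
A A -
A A -
B B -
All satisfied now.

0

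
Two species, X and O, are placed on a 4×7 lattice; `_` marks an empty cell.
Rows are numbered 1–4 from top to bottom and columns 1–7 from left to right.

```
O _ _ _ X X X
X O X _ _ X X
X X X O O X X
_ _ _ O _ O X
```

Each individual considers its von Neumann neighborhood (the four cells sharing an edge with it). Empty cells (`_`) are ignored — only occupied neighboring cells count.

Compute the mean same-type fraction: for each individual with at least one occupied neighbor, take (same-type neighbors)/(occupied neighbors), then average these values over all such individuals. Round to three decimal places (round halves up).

0.649

Row 1: (1,1)O 0/1 · (1,5)X 1/1 · (1,6)X 3/3 · (1,7)X 2/2
Row 2: (2,1)X 1/3 · (2,2)O 0/3 · (2,3)X 1/2 · (2,6)X 3/3 · (2,7)X 3/3
Row 3: (3,1)X 2/2 · (3,2)X 2/3 · (3,3)X 2/3 · (3,4)O 2/3 · (3,5)O 1/2 · (3,6)X 2/4 · (3,7)X 3/3
Row 4: (4,4)O 1/1 · (4,6)O 0/2 · (4,7)X 1/2
Sum over 19 individuals: 0/1 + 1/1 + 3/3 + 2/2 + 1/3 + 0/3 + 1/2 + 3/3 + 3/3 + 2/2 + 2/3 + 2/3 + 2/3 + 1/2 + 2/4 + 3/3 + 1/1 + 0/2 + 1/2 = 37/3; mean = 37/3 ÷ 19 = 37/57 = 0.649122… → 0.649.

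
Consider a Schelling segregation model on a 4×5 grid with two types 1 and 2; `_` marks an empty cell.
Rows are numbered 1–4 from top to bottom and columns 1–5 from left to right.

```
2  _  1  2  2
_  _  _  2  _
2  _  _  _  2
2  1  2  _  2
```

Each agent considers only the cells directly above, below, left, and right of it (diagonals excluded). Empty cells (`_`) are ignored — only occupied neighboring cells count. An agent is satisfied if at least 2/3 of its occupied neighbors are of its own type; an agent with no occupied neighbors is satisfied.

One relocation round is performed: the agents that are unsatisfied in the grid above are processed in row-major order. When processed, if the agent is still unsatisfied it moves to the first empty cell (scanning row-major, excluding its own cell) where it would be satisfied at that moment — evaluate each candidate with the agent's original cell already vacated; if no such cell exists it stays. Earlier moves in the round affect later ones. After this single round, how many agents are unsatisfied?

1

Initially unsatisfied (in order): (1,3), (4,1), (4,2), (4,3).
  (1,3) → (2,2).
  (4,1) → (1,3).
  (4,2): no empty cell satisfies it; stays.
  (4,3) → (1,2).
Resulting grid:
2 2 2 2 2
_ 1 _ 2 _
2 _ _ _ 2
_ 1 _ _ 2
Unsatisfied now: (2,2).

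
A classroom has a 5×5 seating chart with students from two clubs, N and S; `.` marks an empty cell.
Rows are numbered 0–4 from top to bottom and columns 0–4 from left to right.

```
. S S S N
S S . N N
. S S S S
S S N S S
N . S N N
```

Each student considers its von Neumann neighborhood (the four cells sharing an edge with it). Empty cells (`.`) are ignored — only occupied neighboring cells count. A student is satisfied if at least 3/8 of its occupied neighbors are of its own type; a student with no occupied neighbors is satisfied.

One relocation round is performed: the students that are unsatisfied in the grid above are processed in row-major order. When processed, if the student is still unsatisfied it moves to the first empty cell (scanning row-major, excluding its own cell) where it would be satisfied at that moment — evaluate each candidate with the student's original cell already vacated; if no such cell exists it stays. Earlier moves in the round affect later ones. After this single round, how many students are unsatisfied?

1

Initially unsatisfied (in order): (0,3), (1,3), (3,2), (4,0), (4,2), (4,3).
  (0,3) → (0,0).
  (1,3): now satisfied by earlier moves; stays.
  (3,2) → (0,3).
  (4,0): no empty cell satisfies it; stays.
  (4,2) → (1,2).
  (4,3): now satisfied by earlier moves; stays.
Resulting grid:
S S S N N
S S S N N
. S S S S
S S . S S
N . . N N
Unsatisfied now: (4,0).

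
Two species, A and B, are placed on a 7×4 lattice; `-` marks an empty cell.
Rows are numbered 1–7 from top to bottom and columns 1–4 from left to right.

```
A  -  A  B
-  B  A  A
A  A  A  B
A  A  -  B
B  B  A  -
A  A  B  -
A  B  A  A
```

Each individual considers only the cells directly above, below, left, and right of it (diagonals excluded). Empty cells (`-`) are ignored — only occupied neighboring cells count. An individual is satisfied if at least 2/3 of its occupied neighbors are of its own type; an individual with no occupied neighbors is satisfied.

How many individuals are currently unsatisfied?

13

(1,1)A 0/0 satisfied
(1,3)A 1/2 not
(1,4)B 0/2 not
(2,2)B 0/2 not
(2,3)A 3/4 satisfied
(2,4)A 1/3 not
(3,1)A 2/2 satisfied
(3,2)A 3/4 satisfied
(3,3)A 2/3 satisfied
(3,4)B 1/3 not
(4,1)A 2/3 satisfied
(4,2)A 2/3 satisfied
(4,4)B 1/1 satisfied
(5,1)B 1/3 not
(5,2)B 1/4 not
(5,3)A 0/2 not
(6,1)A 2/3 satisfied
(6,2)A 1/4 not
(6,3)B 0/3 not
(7,1)A 1/2 not
(7,2)B 0/3 not
(7,3)A 1/3 not
(7,4)A 1/1 satisfied
Unsatisfied: (1,3), (1,4), (2,2), (2,4), (3,4), (5,1), (5,2), (5,3), (6,2), (6,3), (7,1), (7,2), (7,3) — 13 in total.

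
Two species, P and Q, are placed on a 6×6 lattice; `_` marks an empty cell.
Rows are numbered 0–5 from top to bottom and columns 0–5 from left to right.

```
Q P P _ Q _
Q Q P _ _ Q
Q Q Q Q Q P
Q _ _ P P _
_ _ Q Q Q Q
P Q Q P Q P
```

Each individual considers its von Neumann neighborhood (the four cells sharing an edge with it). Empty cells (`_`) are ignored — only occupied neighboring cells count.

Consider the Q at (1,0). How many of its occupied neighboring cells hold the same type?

Occupied neighbors of (1,0): (0,0)=Q, (2,0)=Q, (1,1)=Q.
Same type (Q): 3 of 3.

3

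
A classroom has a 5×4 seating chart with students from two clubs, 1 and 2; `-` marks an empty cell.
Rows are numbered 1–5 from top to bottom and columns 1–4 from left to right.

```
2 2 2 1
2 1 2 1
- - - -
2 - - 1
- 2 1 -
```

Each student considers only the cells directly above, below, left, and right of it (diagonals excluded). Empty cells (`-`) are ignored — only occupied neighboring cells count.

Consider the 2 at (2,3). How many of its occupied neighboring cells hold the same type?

1

Occupied neighbors of (2,3): (1,3)=2, (2,2)=1, (2,4)=1.
Same type (2): 1 of 3.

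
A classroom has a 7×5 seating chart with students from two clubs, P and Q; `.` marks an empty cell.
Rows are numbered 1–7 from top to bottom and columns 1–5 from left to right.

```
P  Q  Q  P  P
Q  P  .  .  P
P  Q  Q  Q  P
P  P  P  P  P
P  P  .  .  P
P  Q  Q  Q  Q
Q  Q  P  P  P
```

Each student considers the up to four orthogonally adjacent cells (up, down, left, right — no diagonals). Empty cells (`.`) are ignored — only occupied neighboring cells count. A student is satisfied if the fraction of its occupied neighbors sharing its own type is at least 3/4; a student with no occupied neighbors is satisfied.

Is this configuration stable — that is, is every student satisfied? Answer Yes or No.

Row 1: (1,1)P 0/2 not · (1,2)Q 1/3 not · (1,3)Q 1/2 not · (1,4)P 1/2 not · (1,5)P 2/2 satisfied
Row 2: (2,1)Q 0/3 not · (2,2)P 0/3 not · (2,5)P 2/2 satisfied
Row 3: (3,1)P 1/3 not · (3,2)Q 1/4 not · (3,3)Q 2/3 not · (3,4)Q 1/3 not · (3,5)P 2/3 not
Row 4: (4,1)P 3/3 satisfied · (4,2)P 3/4 satisfied · (4,3)P 2/3 not · (4,4)P 2/3 not · (4,5)P 3/3 satisfied
Row 5: (5,1)P 3/3 satisfied · (5,2)P 2/3 not · (5,5)P 1/2 not
Row 6: (6,1)P 1/3 not · (6,2)Q 2/4 not · (6,3)Q 2/3 not · (6,4)Q 2/3 not · (6,5)Q 1/3 not
Row 7: (7,1)Q 1/2 not · (7,2)Q 2/3 not · (7,3)P 1/3 not · (7,4)P 2/3 not · (7,5)P 1/2 not
For instance (1,1) has only 0/2 same-type neighbors, below 3/4.

No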